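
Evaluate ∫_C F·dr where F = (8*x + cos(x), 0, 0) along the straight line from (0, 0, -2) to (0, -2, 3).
0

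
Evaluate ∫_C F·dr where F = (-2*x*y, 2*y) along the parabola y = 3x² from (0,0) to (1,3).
15/2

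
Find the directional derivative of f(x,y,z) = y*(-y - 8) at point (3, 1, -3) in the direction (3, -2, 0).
20*sqrt(13)/13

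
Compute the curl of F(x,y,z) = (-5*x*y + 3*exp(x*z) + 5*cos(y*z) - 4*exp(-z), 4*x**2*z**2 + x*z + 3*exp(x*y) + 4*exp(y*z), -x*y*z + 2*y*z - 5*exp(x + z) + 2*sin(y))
(-8*x**2*z - x*z - x - 4*y*exp(y*z) + 2*z + 2*cos(y), 3*x*exp(x*z) + y*z - 5*y*sin(y*z) + 5*exp(x + z) + 4*exp(-z), 8*x*z**2 + 5*x + 3*y*exp(x*y) + 5*z*sin(y*z) + z)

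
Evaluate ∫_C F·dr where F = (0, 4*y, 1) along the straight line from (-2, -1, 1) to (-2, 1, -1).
-2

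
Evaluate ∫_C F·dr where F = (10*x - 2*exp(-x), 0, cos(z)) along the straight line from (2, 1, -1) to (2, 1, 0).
sin(1)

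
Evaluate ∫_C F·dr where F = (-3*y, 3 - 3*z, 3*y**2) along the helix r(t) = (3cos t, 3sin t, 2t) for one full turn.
81*pi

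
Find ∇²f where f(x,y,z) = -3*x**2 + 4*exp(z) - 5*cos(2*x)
4*exp(z) + 20*cos(2*x) - 6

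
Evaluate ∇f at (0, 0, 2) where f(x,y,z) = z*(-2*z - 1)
(0, 0, -9)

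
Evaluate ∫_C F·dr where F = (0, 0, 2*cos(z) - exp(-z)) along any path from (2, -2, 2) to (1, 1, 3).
(2*(-sin(2) + sin(3))*exp(3) - E + 1)*exp(-3)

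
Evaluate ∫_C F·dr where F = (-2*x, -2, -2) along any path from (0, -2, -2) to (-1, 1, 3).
-17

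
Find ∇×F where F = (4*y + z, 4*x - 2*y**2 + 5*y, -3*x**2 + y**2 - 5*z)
(2*y, 6*x + 1, 0)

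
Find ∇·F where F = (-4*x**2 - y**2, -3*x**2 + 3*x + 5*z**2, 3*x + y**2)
-8*x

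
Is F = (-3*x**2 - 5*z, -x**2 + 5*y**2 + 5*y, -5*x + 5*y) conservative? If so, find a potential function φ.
No, ∇×F = (5, 0, -2*x) ≠ 0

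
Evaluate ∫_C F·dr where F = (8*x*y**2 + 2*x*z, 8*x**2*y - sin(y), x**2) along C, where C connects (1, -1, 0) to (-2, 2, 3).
-cos(1) + cos(2) + 72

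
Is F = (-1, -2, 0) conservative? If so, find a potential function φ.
Yes, F is conservative. φ = -x - 2*y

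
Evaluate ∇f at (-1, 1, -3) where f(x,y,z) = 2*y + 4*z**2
(0, 2, -24)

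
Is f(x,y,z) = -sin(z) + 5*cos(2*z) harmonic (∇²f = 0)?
No, ∇²f = sin(z) - 20*cos(2*z)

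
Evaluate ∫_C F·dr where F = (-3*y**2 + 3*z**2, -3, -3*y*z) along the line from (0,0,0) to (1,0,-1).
1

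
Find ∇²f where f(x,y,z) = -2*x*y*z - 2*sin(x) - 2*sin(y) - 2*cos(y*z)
2*y**2*cos(y*z) + 2*z**2*cos(y*z) + 2*sin(x) + 2*sin(y)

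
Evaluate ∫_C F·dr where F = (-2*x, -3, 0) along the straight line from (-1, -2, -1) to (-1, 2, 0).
-12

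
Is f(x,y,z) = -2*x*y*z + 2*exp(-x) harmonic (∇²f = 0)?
No, ∇²f = 2*exp(-x)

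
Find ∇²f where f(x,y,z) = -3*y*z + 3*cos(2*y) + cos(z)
-12*cos(2*y) - cos(z)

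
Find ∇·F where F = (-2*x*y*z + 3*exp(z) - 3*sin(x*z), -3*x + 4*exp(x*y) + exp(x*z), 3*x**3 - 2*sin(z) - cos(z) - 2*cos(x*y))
4*x*exp(x*y) - 2*y*z - 3*z*cos(x*z) + sin(z) - 2*cos(z)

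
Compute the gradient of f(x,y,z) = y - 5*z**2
(0, 1, -10*z)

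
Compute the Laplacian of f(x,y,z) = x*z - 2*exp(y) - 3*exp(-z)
-2*exp(y) - 3*exp(-z)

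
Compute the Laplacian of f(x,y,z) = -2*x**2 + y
-4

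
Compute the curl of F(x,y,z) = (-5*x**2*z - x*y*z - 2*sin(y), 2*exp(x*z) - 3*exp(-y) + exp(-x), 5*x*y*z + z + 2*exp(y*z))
(5*x*z - 2*x*exp(x*z) + 2*z*exp(y*z), -5*x**2 - x*y - 5*y*z, x*z + 2*z*exp(x*z) + 2*cos(y) - exp(-x))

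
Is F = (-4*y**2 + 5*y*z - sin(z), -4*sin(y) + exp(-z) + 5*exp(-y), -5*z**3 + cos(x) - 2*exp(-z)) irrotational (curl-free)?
No, ∇×F = (exp(-z), 5*y + sin(x) - cos(z), 8*y - 5*z)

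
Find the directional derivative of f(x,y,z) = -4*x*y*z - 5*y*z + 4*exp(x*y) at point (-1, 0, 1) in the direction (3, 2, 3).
-5*sqrt(22)/11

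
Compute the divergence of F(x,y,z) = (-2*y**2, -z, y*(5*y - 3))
0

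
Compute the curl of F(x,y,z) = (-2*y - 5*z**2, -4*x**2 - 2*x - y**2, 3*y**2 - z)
(6*y, -10*z, -8*x)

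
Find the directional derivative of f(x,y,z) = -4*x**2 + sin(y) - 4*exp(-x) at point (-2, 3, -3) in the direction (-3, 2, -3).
sqrt(22)*(-6*exp(2) - 24 + cos(3))/11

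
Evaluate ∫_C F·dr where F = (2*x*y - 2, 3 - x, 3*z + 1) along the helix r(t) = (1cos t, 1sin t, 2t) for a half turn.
4 + 3*pi/2 + 6*pi**2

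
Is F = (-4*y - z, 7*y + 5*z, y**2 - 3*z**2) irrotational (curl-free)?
No, ∇×F = (2*y - 5, -1, 4)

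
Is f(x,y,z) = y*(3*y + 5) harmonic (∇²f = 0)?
No, ∇²f = 6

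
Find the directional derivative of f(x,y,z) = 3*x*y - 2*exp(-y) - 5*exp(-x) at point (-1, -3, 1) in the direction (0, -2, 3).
2*sqrt(13)*(3 - 2*exp(3))/13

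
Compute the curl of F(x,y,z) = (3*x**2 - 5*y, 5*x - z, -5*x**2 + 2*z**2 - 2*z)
(1, 10*x, 10)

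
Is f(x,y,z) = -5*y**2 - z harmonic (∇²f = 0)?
No, ∇²f = -10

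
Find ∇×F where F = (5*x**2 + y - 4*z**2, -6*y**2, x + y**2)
(2*y, -8*z - 1, -1)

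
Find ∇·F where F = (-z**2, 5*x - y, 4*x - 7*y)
-1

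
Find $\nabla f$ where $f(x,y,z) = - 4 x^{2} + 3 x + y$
(3 - 8*x, 1, 0)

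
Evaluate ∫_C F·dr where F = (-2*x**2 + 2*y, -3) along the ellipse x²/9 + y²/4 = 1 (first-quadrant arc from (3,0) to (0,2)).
12 - 3*pi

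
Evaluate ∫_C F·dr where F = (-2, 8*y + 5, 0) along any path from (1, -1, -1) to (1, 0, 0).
1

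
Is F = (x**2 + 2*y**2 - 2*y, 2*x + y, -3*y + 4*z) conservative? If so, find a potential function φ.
No, ∇×F = (-3, 0, 4 - 4*y) ≠ 0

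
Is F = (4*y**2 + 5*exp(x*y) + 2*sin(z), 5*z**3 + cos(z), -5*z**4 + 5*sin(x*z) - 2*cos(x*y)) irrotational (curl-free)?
No, ∇×F = (2*x*sin(x*y) - 15*z**2 + sin(z), -2*y*sin(x*y) - 5*z*cos(x*z) + 2*cos(z), -5*x*exp(x*y) - 8*y)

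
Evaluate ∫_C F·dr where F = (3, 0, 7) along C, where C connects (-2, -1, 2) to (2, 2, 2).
12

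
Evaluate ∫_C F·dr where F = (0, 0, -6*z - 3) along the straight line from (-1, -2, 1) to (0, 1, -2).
0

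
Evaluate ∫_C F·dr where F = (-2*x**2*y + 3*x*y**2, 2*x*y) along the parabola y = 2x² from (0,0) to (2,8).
1024/5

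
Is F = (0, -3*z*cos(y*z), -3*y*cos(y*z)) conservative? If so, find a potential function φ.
Yes, F is conservative. φ = -3*sin(y*z)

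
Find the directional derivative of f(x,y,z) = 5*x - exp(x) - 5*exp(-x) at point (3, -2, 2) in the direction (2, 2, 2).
sqrt(3)*((5 - exp(3))*exp(3) + 5)*exp(-3)/3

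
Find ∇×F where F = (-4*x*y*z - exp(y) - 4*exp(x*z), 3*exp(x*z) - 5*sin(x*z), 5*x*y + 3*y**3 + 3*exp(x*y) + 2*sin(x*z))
(3*x*exp(x*y) - 3*x*exp(x*z) + 5*x*cos(x*z) + 5*x + 9*y**2, -4*x*y - 4*x*exp(x*z) - 3*y*exp(x*y) - 5*y - 2*z*cos(x*z), 4*x*z + 3*z*exp(x*z) - 5*z*cos(x*z) + exp(y))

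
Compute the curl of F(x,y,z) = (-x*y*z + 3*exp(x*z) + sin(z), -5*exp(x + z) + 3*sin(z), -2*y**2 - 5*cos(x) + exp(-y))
(-4*y + 5*exp(x + z) - 3*cos(z) - exp(-y), -x*y + 3*x*exp(x*z) - 5*sin(x) + cos(z), x*z - 5*exp(x + z))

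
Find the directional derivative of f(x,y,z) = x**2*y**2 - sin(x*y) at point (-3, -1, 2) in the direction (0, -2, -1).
6*sqrt(5)*(6 - cos(3))/5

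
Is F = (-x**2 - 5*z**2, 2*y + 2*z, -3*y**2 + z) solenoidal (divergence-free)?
No, ∇·F = 3 - 2*x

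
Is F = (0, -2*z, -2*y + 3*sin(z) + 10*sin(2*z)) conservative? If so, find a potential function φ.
Yes, F is conservative. φ = -2*y*z - 3*cos(z) - 5*cos(2*z)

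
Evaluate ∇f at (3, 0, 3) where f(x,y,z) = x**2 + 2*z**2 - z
(6, 0, 11)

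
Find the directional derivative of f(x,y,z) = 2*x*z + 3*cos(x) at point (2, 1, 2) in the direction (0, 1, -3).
-6*sqrt(10)/5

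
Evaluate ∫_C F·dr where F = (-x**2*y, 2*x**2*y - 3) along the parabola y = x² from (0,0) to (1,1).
-38/15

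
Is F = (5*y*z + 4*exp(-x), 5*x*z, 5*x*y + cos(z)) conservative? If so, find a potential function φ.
Yes, F is conservative. φ = 5*x*y*z + sin(z) - 4*exp(-x)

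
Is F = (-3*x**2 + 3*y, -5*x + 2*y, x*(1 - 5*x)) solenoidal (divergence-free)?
No, ∇·F = 2 - 6*x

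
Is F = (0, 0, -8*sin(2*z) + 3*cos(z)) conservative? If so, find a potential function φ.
Yes, F is conservative. φ = 3*sin(z) + 4*cos(2*z)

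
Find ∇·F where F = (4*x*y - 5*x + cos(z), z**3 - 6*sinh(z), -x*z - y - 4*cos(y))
-x + 4*y - 5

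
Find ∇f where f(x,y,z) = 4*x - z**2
(4, 0, -2*z)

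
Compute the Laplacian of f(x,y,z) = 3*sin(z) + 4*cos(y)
-3*sin(z) - 4*cos(y)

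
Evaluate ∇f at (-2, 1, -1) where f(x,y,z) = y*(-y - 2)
(0, -4, 0)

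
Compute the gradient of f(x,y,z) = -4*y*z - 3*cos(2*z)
(0, -4*z, -4*y + 6*sin(2*z))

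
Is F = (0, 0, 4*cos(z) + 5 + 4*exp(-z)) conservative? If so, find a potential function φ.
Yes, F is conservative. φ = 5*z + 4*sin(z) - 4*exp(-z)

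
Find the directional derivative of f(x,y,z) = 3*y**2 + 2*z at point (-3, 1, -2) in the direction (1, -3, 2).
-sqrt(14)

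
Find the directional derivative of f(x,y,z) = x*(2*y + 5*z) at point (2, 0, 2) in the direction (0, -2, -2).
-7*sqrt(2)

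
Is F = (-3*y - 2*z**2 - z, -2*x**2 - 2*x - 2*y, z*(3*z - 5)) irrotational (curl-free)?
No, ∇×F = (0, -4*z - 1, 1 - 4*x)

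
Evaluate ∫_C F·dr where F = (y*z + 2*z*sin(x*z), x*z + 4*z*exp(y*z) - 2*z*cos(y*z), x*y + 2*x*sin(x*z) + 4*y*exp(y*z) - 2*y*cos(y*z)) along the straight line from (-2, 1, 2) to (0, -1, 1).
2*(E*(-2*exp(2) + cos(4) + sin(1) + sin(2) + 1) + 2)*exp(-1)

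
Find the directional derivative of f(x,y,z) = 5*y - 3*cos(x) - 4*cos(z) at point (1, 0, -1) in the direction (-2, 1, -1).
sqrt(6)*(5 - 2*sin(1))/6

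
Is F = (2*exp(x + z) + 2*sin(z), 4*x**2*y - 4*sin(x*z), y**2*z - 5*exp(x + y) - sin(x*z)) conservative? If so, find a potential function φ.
No, ∇×F = (4*x*cos(x*z) + 2*y*z - 5*exp(x + y), z*cos(x*z) + 5*exp(x + y) + 2*exp(x + z) + 2*cos(z), 8*x*y - 4*z*cos(x*z)) ≠ 0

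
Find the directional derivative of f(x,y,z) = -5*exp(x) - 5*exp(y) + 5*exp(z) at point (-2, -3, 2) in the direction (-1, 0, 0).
5*exp(-2)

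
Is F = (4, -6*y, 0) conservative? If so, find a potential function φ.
Yes, F is conservative. φ = 4*x - 3*y**2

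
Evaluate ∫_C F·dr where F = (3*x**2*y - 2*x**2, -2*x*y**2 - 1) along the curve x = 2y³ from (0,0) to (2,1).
1/5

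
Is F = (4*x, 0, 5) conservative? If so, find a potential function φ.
Yes, F is conservative. φ = 2*x**2 + 5*z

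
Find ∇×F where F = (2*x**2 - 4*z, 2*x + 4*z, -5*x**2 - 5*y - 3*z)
(-9, 10*x - 4, 2)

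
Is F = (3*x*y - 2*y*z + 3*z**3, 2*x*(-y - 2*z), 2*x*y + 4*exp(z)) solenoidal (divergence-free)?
No, ∇·F = -2*x + 3*y + 4*exp(z)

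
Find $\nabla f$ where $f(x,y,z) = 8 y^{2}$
(0, 16*y, 0)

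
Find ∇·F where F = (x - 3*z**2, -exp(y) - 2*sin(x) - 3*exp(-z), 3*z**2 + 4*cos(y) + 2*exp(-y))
6*z - exp(y) + 1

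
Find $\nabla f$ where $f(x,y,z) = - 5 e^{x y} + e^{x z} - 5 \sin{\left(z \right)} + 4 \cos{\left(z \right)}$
(-5*y*exp(x*y) + z*exp(x*z), -5*x*exp(x*y), x*exp(x*z) - 4*sin(z) - 5*cos(z))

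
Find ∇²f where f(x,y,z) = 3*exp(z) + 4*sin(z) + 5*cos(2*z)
3*exp(z) - 4*sin(z) - 20*cos(2*z)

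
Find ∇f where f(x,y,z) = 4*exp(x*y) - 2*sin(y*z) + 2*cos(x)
(4*y*exp(x*y) - 2*sin(x), 4*x*exp(x*y) - 2*z*cos(y*z), -2*y*cos(y*z))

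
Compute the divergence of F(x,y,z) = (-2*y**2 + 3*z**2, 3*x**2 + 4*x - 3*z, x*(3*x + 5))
0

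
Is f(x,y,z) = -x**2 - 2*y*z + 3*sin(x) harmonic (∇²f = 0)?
No, ∇²f = -3*sin(x) - 2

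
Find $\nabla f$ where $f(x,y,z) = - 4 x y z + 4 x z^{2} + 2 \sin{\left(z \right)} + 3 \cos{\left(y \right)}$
(4*z*(-y + z), -4*x*z - 3*sin(y), -4*x*y + 8*x*z + 2*cos(z))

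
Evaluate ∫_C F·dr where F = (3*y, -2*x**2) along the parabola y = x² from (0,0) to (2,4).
-8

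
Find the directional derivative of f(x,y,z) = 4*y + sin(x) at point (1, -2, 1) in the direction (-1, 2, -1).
sqrt(6)*(8 - cos(1))/6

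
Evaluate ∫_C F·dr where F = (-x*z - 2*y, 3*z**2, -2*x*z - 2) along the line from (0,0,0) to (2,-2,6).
-136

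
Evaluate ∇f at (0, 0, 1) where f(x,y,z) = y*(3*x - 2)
(0, -2, 0)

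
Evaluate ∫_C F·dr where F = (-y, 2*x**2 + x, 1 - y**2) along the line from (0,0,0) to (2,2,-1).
17/3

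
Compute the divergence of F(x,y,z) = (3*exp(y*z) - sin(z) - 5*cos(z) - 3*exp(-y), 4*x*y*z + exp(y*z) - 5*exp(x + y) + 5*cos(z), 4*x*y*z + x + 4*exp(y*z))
4*x*y + 4*x*z + 4*y*exp(y*z) + z*exp(y*z) - 5*exp(x + y)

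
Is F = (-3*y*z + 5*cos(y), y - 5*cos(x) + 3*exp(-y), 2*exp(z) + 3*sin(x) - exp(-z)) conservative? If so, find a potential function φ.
No, ∇×F = (0, -3*y - 3*cos(x), 3*z + 5*sin(x) + 5*sin(y)) ≠ 0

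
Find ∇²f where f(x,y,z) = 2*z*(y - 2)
0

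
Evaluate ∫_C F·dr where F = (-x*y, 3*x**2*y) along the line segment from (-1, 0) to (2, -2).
12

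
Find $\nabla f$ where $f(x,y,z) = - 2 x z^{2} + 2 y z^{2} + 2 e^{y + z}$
(-2*z**2, 2*z**2 + 2*exp(y + z), -4*x*z + 4*y*z + 2*exp(y + z))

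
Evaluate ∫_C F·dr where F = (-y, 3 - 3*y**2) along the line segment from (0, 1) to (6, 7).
-348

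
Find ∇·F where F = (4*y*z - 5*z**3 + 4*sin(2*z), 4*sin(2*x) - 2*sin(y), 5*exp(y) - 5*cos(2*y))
-2*cos(y)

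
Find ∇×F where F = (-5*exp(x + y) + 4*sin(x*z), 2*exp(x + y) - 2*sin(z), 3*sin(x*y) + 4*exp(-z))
(3*x*cos(x*y) + 2*cos(z), 4*x*cos(x*z) - 3*y*cos(x*y), 7*exp(x + y))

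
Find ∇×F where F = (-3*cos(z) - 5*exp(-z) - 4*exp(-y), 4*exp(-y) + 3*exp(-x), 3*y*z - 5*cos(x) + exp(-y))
(3*z - exp(-y), -5*sin(x) + 3*sin(z) + 5*exp(-z), -4*exp(-y) - 3*exp(-x))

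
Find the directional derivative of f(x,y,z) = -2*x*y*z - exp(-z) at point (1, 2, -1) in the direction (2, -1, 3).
3*sqrt(14)*(-2 + E)/14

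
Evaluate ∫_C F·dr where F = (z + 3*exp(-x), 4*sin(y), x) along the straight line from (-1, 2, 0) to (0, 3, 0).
-3 + 4*cos(2) - 4*cos(3) + 3*E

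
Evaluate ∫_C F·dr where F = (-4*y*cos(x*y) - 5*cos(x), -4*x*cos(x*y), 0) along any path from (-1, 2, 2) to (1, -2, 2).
-10*sin(1)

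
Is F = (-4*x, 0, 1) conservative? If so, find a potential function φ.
Yes, F is conservative. φ = -2*x**2 + z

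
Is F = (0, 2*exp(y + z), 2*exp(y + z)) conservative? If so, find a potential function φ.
Yes, F is conservative. φ = 2*exp(y + z)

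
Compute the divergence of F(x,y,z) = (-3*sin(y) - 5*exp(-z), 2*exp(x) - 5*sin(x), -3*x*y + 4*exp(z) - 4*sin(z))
4*exp(z) - 4*cos(z)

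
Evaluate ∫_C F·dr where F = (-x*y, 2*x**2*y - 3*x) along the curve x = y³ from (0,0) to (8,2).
-20/7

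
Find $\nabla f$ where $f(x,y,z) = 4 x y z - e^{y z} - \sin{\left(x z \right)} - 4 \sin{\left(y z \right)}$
(z*(4*y - cos(x*z)), z*(4*x - exp(y*z) - 4*cos(y*z)), 4*x*y - x*cos(x*z) - y*exp(y*z) - 4*y*cos(y*z))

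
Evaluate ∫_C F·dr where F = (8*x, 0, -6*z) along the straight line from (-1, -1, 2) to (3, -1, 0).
44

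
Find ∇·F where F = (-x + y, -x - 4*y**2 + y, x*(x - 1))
-8*y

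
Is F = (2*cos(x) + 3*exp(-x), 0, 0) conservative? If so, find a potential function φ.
Yes, F is conservative. φ = 2*sin(x) - 3*exp(-x)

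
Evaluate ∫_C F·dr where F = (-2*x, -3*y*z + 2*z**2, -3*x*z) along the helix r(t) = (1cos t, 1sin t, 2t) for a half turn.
24 - 29*pi/2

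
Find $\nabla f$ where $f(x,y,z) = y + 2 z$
(0, 1, 2)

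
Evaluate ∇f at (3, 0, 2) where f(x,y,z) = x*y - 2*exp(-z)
(0, 3, 2*exp(-2))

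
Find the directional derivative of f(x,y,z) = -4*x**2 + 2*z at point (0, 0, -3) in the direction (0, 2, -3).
-6*sqrt(13)/13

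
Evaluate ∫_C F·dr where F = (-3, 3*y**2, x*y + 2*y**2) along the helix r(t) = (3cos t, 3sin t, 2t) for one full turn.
36*pi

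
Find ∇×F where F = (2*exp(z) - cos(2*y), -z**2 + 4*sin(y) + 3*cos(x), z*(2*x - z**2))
(2*z, -2*z + 2*exp(z), -3*sin(x) - 2*sin(2*y))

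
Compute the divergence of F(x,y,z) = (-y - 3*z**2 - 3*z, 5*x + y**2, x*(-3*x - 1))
2*y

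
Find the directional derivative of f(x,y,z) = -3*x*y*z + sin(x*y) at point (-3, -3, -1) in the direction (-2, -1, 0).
9*sqrt(5)*(cos(9) + 3)/5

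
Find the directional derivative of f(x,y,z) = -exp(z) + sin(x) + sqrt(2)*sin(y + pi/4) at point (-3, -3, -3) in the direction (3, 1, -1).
sqrt(11)*(4*exp(3)*cos(3) + 1 + exp(3)*sin(3))*exp(-3)/11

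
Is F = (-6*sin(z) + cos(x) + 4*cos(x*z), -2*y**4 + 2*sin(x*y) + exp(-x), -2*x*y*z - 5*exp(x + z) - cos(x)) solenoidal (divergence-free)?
No, ∇·F = -2*x*y + 2*x*cos(x*y) - 8*y**3 - 4*z*sin(x*z) - 5*exp(x + z) - sin(x)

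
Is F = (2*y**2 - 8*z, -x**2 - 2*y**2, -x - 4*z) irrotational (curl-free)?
No, ∇×F = (0, -7, -2*x - 4*y)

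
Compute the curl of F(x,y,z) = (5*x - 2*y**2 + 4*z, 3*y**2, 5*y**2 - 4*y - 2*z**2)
(10*y - 4, 4, 4*y)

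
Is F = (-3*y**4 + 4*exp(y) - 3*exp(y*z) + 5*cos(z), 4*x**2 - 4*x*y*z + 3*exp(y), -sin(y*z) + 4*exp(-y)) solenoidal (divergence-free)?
No, ∇·F = -4*x*z - y*cos(y*z) + 3*exp(y)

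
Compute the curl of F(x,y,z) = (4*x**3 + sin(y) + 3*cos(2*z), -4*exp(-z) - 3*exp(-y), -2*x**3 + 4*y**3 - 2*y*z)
(12*y**2 - 2*z - 4*exp(-z), 6*x**2 - 6*sin(2*z), -cos(y))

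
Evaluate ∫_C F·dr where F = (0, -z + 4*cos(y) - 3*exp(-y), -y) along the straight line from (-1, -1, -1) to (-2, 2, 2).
-3*E - 3 + 3*exp(-2) + 4*sin(1) + 4*sin(2)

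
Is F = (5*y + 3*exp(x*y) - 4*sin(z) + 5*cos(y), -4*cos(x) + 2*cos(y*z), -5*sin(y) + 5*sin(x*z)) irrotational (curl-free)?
No, ∇×F = (2*y*sin(y*z) - 5*cos(y), -5*z*cos(x*z) - 4*cos(z), -3*x*exp(x*y) + 4*sin(x) + 5*sin(y) - 5)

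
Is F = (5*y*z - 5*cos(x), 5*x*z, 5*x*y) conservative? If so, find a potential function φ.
Yes, F is conservative. φ = 5*x*y*z - 5*sin(x)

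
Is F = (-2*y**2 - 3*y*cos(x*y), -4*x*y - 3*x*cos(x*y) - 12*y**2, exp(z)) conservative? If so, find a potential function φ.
Yes, F is conservative. φ = -2*x*y**2 - 4*y**3 + exp(z) - 3*sin(x*y)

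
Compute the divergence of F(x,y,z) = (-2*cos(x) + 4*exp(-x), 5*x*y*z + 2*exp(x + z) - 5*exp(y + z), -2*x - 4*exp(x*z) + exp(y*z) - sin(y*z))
5*x*z - 4*x*exp(x*z) + y*exp(y*z) - y*cos(y*z) - 5*exp(y + z) + 2*sin(x) - 4*exp(-x)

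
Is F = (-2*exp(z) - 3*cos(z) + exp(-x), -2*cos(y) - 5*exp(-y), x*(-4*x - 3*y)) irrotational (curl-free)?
No, ∇×F = (-3*x, 8*x + 3*y - 2*exp(z) + 3*sin(z), 0)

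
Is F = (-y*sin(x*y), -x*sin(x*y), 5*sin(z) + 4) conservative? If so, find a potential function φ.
Yes, F is conservative. φ = 4*z - 5*cos(z) + cos(x*y)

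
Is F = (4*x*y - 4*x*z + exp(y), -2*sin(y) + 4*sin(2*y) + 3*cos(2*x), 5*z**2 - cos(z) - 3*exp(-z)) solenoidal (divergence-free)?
No, ∇·F = 4*y + 6*z + sin(z) - 2*cos(y) + 8*cos(2*y) + 3*exp(-z)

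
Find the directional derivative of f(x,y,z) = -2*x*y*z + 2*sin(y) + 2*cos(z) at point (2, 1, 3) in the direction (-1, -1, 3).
2*sqrt(11)*(-cos(1) - 3*sin(3) + 3)/11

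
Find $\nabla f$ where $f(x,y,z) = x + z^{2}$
(1, 0, 2*z)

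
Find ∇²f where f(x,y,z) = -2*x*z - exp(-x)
-exp(-x)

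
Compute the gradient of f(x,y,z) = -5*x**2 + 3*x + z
(3 - 10*x, 0, 1)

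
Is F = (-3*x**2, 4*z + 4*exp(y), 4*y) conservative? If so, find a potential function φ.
Yes, F is conservative. φ = -x**3 + 4*y*z + 4*exp(y)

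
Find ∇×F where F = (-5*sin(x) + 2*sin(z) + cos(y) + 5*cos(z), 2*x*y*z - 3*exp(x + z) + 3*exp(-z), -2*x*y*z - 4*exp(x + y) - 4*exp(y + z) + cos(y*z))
(((-2*x*y - 2*x*z - z*sin(y*z) - 4*exp(x + y) + 3*exp(x + z) - 4*exp(y + z))*exp(z) + 3)*exp(-z), 2*y*z + 4*exp(x + y) - 5*sin(z) + 2*cos(z), 2*y*z - 3*exp(x + z) + sin(y))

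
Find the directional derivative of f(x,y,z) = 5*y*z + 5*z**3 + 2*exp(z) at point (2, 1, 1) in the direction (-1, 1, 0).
5*sqrt(2)/2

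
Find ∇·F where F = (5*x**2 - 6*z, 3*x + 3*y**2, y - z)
10*x + 6*y - 1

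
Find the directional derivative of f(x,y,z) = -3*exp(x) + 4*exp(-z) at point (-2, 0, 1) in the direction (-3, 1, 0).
9*sqrt(10)*exp(-2)/10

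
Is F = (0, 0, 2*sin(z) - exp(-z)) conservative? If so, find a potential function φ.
Yes, F is conservative. φ = -2*cos(z) + exp(-z)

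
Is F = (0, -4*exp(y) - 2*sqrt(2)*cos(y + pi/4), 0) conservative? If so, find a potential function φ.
Yes, F is conservative. φ = -4*exp(y) - 2*sqrt(2)*sin(y + pi/4)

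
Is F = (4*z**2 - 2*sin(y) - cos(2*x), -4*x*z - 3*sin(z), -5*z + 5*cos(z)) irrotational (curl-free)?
No, ∇×F = (4*x + 3*cos(z), 8*z, -4*z + 2*cos(y))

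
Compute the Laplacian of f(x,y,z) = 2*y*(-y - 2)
-4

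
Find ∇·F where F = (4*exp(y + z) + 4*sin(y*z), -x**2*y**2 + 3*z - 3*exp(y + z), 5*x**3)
-2*x**2*y - 3*exp(y + z)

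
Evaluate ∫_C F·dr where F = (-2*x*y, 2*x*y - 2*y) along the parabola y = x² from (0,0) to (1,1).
-7/10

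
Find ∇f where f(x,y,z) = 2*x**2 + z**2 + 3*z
(4*x, 0, 2*z + 3)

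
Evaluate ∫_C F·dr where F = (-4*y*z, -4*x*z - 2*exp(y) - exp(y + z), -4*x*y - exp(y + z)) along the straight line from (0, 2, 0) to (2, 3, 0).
3*(1 - E)*exp(2)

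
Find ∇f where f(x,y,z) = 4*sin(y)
(0, 4*cos(y), 0)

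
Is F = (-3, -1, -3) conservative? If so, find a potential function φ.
Yes, F is conservative. φ = -3*x - y - 3*z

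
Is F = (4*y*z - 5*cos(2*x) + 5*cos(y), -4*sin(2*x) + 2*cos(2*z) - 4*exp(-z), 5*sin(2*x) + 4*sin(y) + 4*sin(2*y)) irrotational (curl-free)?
No, ∇×F = (4*sin(2*z) + 4*cos(y) + 8*cos(2*y) - 4*exp(-z), 4*y - 10*cos(2*x), -4*z + 5*sin(y) - 8*cos(2*x))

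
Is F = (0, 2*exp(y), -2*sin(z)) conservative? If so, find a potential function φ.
Yes, F is conservative. φ = 2*exp(y) + 2*cos(z)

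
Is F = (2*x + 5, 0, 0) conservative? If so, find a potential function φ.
Yes, F is conservative. φ = x*(x + 5)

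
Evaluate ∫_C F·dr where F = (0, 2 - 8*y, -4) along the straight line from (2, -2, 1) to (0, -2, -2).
12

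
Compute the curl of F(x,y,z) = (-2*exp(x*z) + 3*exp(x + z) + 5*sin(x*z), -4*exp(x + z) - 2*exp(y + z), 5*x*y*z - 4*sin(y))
(5*x*z + 4*exp(x + z) + 2*exp(y + z) - 4*cos(y), -2*x*exp(x*z) + 5*x*cos(x*z) - 5*y*z + 3*exp(x + z), -4*exp(x + z))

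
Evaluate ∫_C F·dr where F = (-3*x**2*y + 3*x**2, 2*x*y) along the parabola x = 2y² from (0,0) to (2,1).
15/7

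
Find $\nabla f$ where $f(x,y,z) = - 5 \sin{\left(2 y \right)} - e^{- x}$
(exp(-x), -10*cos(2*y), 0)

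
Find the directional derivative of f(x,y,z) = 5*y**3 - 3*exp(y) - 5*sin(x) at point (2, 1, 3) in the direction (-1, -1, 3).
sqrt(11)*(-15 + 5*cos(2) + 3*E)/11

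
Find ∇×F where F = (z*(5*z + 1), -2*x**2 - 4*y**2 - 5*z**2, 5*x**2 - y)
(10*z - 1, -10*x + 10*z + 1, -4*x)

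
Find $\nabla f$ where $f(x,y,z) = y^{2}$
(0, 2*y, 0)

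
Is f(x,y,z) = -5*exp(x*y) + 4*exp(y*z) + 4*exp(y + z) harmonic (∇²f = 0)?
No, ∇²f = -5*x**2*exp(x*y) - 5*y**2*exp(x*y) + 4*y**2*exp(y*z) + 4*z**2*exp(y*z) + 8*exp(y + z)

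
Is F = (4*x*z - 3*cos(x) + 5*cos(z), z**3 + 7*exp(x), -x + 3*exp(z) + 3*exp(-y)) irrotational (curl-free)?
No, ∇×F = (-3*z**2 - 3*exp(-y), 4*x - 5*sin(z) + 1, 7*exp(x))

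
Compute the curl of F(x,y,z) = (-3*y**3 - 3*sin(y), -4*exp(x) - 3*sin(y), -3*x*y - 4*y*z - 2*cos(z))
(-3*x - 4*z, 3*y, 9*y**2 - 4*exp(x) + 3*cos(y))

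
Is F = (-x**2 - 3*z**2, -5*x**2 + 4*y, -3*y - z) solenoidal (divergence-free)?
No, ∇·F = 3 - 2*x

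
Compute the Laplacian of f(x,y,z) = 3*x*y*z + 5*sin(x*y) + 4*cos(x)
-5*x**2*sin(x*y) - 5*y**2*sin(x*y) - 4*cos(x)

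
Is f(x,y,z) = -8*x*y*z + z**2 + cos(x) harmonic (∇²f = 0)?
No, ∇²f = 2 - cos(x)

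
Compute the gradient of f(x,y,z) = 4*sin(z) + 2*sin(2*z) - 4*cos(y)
(0, 4*sin(y), 4*cos(z) + 4*cos(2*z))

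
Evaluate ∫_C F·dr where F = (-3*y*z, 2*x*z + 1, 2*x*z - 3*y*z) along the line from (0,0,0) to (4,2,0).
2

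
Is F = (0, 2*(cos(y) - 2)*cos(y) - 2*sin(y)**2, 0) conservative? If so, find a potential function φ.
Yes, F is conservative. φ = 2*(cos(y) - 2)*sin(y)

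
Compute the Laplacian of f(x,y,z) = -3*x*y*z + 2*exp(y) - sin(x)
2*exp(y) + sin(x)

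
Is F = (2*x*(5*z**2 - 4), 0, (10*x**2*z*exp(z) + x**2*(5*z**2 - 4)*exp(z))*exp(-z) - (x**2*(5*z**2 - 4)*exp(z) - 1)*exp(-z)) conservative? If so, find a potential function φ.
Yes, F is conservative. φ = (x**2*(5*z**2 - 4)*exp(z) - 1)*exp(-z)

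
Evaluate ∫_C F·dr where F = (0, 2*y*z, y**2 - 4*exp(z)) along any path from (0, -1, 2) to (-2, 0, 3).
-4*exp(3) - 2 + 4*exp(2)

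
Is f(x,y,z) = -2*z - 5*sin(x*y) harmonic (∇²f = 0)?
No, ∇²f = 5*(x**2 + y**2)*sin(x*y)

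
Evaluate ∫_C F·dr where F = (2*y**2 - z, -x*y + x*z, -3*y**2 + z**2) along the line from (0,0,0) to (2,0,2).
2/3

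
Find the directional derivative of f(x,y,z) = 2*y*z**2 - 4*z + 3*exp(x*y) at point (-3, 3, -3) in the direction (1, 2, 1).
sqrt(6)*(-4*exp(9) - 9)*exp(-9)/6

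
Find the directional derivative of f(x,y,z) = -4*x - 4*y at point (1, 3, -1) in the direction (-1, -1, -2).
4*sqrt(6)/3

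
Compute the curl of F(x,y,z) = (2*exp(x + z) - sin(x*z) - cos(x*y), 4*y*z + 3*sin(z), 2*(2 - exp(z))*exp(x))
(-4*y - 3*cos(z), -x*cos(x*z) - 4*exp(x) + 4*exp(x + z), -x*sin(x*y))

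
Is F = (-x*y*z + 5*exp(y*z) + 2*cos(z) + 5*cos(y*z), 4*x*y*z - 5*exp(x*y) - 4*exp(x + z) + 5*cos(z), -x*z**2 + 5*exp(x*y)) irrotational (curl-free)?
No, ∇×F = (-4*x*y + 5*x*exp(x*y) + 4*exp(x + z) + 5*sin(z), -x*y - 5*y*exp(x*y) + 5*y*exp(y*z) - 5*y*sin(y*z) + z**2 - 2*sin(z), x*z + 4*y*z - 5*y*exp(x*y) - 5*z*exp(y*z) + 5*z*sin(y*z) - 4*exp(x + z))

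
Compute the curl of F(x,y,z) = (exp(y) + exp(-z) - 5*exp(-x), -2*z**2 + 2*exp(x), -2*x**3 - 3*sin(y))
(4*z - 3*cos(y), 6*x**2 - exp(-z), 2*exp(x) - exp(y))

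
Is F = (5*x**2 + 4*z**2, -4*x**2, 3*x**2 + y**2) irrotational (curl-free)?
No, ∇×F = (2*y, -6*x + 8*z, -8*x)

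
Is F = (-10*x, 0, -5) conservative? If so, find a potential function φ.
Yes, F is conservative. φ = -5*x**2 - 5*z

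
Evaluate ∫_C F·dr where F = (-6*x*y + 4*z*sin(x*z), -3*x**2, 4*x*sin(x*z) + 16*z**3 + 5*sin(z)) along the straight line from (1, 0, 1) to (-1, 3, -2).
-9*cos(2) + 9*cos(1) + 51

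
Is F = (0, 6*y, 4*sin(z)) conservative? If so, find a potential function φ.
Yes, F is conservative. φ = 3*y**2 - 4*cos(z)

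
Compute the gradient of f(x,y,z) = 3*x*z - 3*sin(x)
(3*z - 3*cos(x), 0, 3*x)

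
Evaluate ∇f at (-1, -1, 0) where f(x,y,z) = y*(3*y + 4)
(0, -2, 0)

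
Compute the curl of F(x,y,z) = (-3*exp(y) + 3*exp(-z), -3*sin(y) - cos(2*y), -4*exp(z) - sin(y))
(-cos(y), -3*exp(-z), 3*exp(y))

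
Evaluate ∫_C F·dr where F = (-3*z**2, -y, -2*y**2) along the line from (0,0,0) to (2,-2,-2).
-14/3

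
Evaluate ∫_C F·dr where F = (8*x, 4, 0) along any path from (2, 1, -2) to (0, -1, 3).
-24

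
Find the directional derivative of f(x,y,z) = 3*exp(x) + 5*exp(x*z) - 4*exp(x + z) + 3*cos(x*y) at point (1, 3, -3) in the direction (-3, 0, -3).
sqrt(2)*(-3*exp(4) + 10 + 8*E + 9*exp(3)*sin(3))*exp(-3)/2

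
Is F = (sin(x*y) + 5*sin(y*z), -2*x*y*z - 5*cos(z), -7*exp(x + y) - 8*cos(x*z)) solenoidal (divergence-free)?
No, ∇·F = -2*x*z + 8*x*sin(x*z) + y*cos(x*y)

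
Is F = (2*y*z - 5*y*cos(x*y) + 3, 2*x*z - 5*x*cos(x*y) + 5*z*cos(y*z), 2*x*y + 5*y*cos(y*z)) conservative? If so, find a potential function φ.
Yes, F is conservative. φ = 2*x*y*z + 3*x - 5*sin(x*y) + 5*sin(y*z)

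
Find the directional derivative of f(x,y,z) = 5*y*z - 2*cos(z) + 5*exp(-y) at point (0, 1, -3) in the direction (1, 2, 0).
sqrt(5)*(-6*E - 2)*exp(-1)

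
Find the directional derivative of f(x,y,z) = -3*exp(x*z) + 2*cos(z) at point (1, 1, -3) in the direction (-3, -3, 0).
-9*sqrt(2)*exp(-3)/2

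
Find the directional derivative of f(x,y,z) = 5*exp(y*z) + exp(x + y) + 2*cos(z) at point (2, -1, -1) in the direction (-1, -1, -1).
2*sqrt(3)*(-sin(1) + 4*E)/3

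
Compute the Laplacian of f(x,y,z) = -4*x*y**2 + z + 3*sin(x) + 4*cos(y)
-8*x - 3*sin(x) - 4*cos(y)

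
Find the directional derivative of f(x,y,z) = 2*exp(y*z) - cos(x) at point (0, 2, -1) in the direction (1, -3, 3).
18*sqrt(19)*exp(-2)/19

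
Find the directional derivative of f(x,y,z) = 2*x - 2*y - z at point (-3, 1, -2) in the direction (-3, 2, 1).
-11*sqrt(14)/14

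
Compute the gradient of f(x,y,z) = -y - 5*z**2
(0, -1, -10*z)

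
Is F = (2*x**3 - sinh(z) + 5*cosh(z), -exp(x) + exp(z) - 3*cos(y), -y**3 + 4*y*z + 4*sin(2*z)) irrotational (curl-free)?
No, ∇×F = (-3*y**2 + 4*z - exp(z), 5*sinh(z) - cosh(z), -exp(x))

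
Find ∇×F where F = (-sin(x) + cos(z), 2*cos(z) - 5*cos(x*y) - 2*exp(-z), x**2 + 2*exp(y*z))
(2*z*exp(y*z) + 2*sin(z) - 2*exp(-z), -2*x - sin(z), 5*y*sin(x*y))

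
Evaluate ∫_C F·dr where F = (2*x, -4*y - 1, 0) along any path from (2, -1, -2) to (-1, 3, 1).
-23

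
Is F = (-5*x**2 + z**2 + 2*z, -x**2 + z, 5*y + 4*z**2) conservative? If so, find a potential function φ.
No, ∇×F = (4, 2*z + 2, -2*x) ≠ 0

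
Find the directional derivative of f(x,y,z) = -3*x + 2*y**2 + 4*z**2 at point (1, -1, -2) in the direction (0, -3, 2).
-20*sqrt(13)/13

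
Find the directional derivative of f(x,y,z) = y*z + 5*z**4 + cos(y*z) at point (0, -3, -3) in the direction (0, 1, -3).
3*sqrt(10)*(271 - sin(9))/5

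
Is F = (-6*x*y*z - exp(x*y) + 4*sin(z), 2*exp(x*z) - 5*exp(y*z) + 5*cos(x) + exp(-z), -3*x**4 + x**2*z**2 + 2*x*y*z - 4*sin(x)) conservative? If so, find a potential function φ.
No, ∇×F = (2*x*z - 2*x*exp(x*z) + 5*y*exp(y*z) + exp(-z), 12*x**3 - 6*x*y - 2*x*z**2 - 2*y*z + 4*cos(x) + 4*cos(z), 6*x*z + x*exp(x*y) + 2*z*exp(x*z) - 5*sin(x)) ≠ 0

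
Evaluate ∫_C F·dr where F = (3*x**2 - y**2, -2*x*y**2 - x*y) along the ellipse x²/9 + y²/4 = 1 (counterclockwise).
-12*pi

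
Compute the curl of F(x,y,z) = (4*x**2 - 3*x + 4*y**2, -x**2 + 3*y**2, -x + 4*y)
(4, 1, -2*x - 8*y)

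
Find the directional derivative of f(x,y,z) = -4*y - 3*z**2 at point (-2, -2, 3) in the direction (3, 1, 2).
-20*sqrt(14)/7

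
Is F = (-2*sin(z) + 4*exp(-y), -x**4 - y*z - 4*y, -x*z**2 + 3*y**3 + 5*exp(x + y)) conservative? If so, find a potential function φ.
No, ∇×F = (9*y**2 + y + 5*exp(x + y), z**2 - 5*exp(x + y) - 2*cos(z), -4*x**3 + 4*exp(-y)) ≠ 0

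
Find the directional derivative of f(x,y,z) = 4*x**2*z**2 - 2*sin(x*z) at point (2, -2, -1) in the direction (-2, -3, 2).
-12*sqrt(17)*(cos(2) + 8)/17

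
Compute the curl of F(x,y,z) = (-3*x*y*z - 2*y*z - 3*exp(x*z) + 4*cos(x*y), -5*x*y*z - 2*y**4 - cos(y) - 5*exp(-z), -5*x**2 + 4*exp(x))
(5*x*y - 5*exp(-z), -3*x*y - 3*x*exp(x*z) + 10*x - 2*y - 4*exp(x), 3*x*z + 4*x*sin(x*y) - 5*y*z + 2*z)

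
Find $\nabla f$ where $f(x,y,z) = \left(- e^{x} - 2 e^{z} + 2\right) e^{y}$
(-exp(x + y), (-exp(x) - 2*exp(z) + 2)*exp(y), -2*exp(y + z))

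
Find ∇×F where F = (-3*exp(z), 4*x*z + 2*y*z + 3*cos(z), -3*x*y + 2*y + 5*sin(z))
(-7*x - 2*y + 3*sin(z) + 2, 3*y - 3*exp(z), 4*z)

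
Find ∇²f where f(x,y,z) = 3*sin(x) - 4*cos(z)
-3*sin(x) + 4*cos(z)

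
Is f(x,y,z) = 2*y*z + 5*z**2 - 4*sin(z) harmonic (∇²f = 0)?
No, ∇²f = 4*sin(z) + 10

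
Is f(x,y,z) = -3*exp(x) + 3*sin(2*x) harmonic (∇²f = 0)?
No, ∇²f = -3*exp(x) - 12*sin(2*x)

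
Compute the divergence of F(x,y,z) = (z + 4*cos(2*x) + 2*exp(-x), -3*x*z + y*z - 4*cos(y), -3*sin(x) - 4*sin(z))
z - 8*sin(2*x) + 4*sin(y) - 4*cos(z) - 2*exp(-x)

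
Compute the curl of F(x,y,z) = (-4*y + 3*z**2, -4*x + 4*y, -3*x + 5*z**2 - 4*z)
(0, 6*z + 3, 0)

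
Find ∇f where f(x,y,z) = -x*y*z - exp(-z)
(-y*z, -x*z, -x*y + exp(-z))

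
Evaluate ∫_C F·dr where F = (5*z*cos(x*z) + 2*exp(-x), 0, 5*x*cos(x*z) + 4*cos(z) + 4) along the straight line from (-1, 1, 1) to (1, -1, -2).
-12 - 9*sin(2) - 2*exp(-1) + sin(1) + 2*E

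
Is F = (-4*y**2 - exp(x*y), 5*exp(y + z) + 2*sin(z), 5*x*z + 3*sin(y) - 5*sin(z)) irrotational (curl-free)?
No, ∇×F = (-5*exp(y + z) + 3*cos(y) - 2*cos(z), -5*z, x*exp(x*y) + 8*y)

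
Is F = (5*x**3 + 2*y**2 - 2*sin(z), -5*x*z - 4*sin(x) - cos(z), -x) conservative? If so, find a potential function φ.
No, ∇×F = (5*x - sin(z), 1 - 2*cos(z), -4*y - 5*z - 4*cos(x)) ≠ 0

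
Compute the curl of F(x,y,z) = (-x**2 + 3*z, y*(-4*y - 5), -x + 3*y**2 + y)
(6*y + 1, 4, 0)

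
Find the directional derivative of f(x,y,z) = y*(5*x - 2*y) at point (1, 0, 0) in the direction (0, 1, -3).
sqrt(10)/2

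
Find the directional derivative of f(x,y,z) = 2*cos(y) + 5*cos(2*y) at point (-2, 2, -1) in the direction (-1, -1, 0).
sqrt(2)*(5*sin(4) + sin(2))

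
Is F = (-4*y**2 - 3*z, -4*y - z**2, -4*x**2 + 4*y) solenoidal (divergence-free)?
No, ∇·F = -4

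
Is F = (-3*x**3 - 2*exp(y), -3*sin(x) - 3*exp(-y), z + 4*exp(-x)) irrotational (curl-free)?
No, ∇×F = (0, 4*exp(-x), 2*exp(y) - 3*cos(x))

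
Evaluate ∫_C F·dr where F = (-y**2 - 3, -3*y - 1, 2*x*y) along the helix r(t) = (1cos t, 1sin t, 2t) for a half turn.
22/3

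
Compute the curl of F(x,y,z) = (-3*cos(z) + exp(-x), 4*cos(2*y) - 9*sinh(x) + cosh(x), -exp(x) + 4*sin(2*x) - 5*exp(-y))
(5*exp(-y), exp(x) + 3*sin(z) - 8*cos(2*x), sinh(x) - 9*cosh(x))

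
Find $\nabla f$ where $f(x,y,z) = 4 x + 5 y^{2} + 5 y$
(4, 10*y + 5, 0)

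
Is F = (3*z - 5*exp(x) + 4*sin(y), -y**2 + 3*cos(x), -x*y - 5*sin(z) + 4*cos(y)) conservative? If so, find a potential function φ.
No, ∇×F = (-x - 4*sin(y), y + 3, -3*sin(x) - 4*cos(y)) ≠ 0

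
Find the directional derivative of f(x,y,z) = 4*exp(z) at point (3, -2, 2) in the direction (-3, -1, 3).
12*sqrt(19)*exp(2)/19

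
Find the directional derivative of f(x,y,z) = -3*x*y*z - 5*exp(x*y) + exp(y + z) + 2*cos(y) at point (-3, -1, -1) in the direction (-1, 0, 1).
sqrt(2)*(-5*exp(5) - 6*exp(2) + 1)*exp(-2)/2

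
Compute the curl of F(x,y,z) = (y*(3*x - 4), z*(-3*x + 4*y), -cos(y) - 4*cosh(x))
(3*x - 4*y + sin(y), 4*sinh(x), -3*x - 3*z + 4)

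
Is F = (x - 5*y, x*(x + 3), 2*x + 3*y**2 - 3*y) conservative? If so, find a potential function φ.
No, ∇×F = (6*y - 3, -2, 2*x + 8) ≠ 0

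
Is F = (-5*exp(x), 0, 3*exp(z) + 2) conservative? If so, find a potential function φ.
Yes, F is conservative. φ = 2*z - 5*exp(x) + 3*exp(z)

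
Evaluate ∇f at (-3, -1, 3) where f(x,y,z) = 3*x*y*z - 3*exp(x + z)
(-12, -27, 6)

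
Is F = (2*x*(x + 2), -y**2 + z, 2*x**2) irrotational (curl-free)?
No, ∇×F = (-1, -4*x, 0)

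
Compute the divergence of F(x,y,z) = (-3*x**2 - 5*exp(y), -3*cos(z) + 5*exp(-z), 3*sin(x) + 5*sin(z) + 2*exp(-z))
-6*x + 5*cos(z) - 2*exp(-z)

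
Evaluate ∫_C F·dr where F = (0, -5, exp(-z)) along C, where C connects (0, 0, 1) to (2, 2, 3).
-10 - exp(-3) + exp(-1)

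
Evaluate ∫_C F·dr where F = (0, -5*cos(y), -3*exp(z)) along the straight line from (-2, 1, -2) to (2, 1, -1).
3*(1 - E)*exp(-2)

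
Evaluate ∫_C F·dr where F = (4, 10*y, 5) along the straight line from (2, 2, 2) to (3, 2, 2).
4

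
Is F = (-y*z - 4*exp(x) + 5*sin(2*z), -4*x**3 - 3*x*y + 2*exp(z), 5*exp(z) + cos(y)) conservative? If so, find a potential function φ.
No, ∇×F = (-2*exp(z) - sin(y), -y + 10*cos(2*z), -12*x**2 - 3*y + z) ≠ 0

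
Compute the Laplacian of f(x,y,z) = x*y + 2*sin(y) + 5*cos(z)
-2*sin(y) - 5*cos(z)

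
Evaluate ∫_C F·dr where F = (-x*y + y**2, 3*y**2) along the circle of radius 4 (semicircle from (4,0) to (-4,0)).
-256/3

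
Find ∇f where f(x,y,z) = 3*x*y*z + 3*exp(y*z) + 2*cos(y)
(3*y*z, 3*x*z + 3*z*exp(y*z) - 2*sin(y), 3*y*(x + exp(y*z)))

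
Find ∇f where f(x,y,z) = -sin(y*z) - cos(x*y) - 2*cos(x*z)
(y*sin(x*y) + 2*z*sin(x*z), x*sin(x*y) - z*cos(y*z), 2*x*sin(x*z) - y*cos(y*z))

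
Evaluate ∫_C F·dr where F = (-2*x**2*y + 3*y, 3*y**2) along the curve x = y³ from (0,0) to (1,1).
53/20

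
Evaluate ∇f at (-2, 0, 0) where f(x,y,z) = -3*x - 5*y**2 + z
(-3, 0, 1)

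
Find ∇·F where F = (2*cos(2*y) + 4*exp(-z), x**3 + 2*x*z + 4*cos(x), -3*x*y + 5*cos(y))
0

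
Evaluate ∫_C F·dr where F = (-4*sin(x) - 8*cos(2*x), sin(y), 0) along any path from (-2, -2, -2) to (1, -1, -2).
-4*sin(2) - 3*cos(2) + 3*cos(1) - 4*sin(4)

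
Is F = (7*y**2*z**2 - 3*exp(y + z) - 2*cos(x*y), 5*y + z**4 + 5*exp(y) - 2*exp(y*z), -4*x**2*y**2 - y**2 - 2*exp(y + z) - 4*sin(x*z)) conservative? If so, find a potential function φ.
No, ∇×F = (-8*x**2*y + 2*y*exp(y*z) - 2*y - 4*z**3 - 2*exp(y + z), 8*x*y**2 + 14*y**2*z + 4*z*cos(x*z) - 3*exp(y + z), -2*x*sin(x*y) - 14*y*z**2 + 3*exp(y + z)) ≠ 0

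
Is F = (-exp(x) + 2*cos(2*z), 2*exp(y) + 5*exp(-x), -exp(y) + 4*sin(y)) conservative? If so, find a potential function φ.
No, ∇×F = (-exp(y) + 4*cos(y), -4*sin(2*z), -5*exp(-x)) ≠ 0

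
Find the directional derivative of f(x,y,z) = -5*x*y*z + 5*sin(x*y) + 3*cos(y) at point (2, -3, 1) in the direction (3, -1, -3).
-sqrt(19)*(3*sin(3) + 35 + 55*cos(6))/19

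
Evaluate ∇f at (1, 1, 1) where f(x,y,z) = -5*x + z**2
(-5, 0, 2)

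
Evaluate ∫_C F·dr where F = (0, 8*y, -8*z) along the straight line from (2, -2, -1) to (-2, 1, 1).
-12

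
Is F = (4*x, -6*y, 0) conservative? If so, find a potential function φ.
Yes, F is conservative. φ = 2*x**2 - 3*y**2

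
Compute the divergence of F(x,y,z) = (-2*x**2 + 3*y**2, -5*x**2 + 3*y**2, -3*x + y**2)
-4*x + 6*y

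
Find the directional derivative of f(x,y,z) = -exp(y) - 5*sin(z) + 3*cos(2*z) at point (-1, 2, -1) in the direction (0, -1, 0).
exp(2)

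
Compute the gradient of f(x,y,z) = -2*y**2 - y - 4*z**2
(0, -4*y - 1, -8*z)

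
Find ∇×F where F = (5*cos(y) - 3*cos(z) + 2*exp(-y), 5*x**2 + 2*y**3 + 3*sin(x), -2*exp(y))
(-2*exp(y), 3*sin(z), 10*x + 5*sin(y) + 3*cos(x) + 2*exp(-y))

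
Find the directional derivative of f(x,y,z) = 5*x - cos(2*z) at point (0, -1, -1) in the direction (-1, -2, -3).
sqrt(14)*(-5 + 6*sin(2))/14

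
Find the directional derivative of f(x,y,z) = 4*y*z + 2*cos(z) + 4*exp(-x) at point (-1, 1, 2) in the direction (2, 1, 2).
-8*E/3 - 4*sin(2)/3 + 16/3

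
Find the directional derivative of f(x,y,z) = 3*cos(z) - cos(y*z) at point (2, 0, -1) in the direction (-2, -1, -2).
-2*sin(1)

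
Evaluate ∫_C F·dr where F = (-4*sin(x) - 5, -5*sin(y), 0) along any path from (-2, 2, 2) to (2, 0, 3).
-15 - 5*cos(2)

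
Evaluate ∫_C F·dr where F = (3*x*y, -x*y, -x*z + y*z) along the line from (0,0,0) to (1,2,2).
2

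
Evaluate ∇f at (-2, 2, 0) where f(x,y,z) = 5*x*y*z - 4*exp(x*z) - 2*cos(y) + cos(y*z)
(0, 2*sin(2), -12)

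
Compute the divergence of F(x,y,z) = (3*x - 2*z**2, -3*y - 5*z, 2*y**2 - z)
-1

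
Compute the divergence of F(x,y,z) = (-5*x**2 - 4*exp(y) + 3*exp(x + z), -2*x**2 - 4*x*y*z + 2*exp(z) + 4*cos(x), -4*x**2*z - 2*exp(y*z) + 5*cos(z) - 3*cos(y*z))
-4*x**2 - 4*x*z - 10*x - 2*y*exp(y*z) + 3*y*sin(y*z) + 3*exp(x + z) - 5*sin(z)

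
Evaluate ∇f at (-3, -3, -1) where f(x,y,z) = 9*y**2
(0, -54, 0)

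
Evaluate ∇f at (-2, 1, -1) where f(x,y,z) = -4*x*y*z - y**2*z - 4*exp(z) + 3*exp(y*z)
(4, -6 - 3*exp(-1), 7 - exp(-1))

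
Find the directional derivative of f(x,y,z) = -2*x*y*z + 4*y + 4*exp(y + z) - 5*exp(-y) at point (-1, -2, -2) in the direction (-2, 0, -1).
sqrt(5)*(-4/5 + 4*exp(4))*exp(-4)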